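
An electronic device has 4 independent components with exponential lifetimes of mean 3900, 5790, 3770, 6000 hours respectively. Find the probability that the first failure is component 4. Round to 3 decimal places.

0.194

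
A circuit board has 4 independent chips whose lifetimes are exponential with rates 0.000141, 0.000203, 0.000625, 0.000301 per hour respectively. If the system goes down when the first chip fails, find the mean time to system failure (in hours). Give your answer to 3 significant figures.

787

The time to first failure is exponential with rate Σλ = 0.000141 + 0.000203 + 0.000625 + 0.000301 = 0.00127.
E[min] = 1/Σλ = 1/0.00127 = 787.402 hours.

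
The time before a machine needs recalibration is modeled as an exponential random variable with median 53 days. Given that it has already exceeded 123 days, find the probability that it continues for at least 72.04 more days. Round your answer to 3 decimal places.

For an exponential, median = ln(2)/λ, so λ = ln 2 / 53 = 0.0130782 per day.
The exponential is memoryless, so the remaining time is again Exp(λ): the condition X > 123 is irrelevant.
P(X > 72.04) = e^(−0.94216) ≈ 0.390.

0.390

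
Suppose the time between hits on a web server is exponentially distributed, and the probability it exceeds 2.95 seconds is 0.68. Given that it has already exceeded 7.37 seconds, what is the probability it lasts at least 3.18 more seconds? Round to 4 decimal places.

From e^(−λ·2.95) = 0.68, λ = −ln(0.68)/2.95 = 0.130733.
Memoryless: P(X > 7.37+3.18 | X > 7.37) = P(X > 3.18) = e^(−0.130733·3.18) ≈ 0.6599.

0.6599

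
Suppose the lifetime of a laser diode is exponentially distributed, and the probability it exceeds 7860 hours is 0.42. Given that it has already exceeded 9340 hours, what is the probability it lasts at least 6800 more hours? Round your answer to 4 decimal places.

0.4721

From e^(−λ·7860) = 0.42, λ = −ln(0.42)/7860 = 0.000110369.
Memoryless: P(X > 9340+6800 | X > 9340) = P(X > 6800) = e^(−0.000110369·6800) ≈ 0.4721.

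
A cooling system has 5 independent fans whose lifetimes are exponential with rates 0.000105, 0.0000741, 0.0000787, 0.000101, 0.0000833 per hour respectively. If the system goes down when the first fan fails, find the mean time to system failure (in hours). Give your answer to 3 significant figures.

2260

The time to first failure is exponential with rate Σλ = 0.000105 + 0.0000741 + 0.0000787 + 0.000101 + 0.0000833 = 0.0004421.
E[min] = 1/Σλ = 1/0.0004421 = 2261.93 hours.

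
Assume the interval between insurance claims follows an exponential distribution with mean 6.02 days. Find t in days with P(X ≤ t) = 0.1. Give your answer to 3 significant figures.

0.634

The rate is λ = 1/6.02 = 0.166113 per day.
Set 1 − e^(−λt) = 0.1, so t = −ln(0.9)/λ = 0.10536/0.166113 ≈ 0.63427 days.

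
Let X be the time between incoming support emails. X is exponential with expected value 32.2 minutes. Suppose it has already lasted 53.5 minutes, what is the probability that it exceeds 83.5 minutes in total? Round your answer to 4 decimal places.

The rate is λ = 1/32.2 = 0.0310559 per minute.
The exponential is memoryless, so the remaining time is again Exp(λ): the condition X > 53.5 is irrelevant.
P(X > 30) = e^(−0.93168) ≈ 0.3939.

0.3939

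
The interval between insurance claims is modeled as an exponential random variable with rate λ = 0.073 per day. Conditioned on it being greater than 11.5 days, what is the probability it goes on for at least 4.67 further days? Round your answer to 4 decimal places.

P(X > s+t | X > s) = e^(−λ(s+t))/e^(−λs) = e^(−λt), independent of s = 11.5.
P(X > 4.67) = e^(−0.34091) ≈ 0.7111.

0.7111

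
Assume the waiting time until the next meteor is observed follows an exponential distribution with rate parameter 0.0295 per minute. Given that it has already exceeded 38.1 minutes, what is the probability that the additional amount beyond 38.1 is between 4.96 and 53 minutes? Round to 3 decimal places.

Memoryless: the residual past 38.1 is again Exp(λ).
P(4.96 < residual < 53) = e^(−λ·4.96) − e^(−λ·53) = 0.86388 − 0.20940 ≈ 0.654.

0.654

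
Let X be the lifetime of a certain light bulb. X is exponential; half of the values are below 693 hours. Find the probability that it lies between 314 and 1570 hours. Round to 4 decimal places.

0.5225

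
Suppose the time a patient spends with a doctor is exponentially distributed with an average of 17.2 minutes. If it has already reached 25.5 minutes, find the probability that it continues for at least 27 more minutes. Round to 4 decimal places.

The rate is λ = 1/17.2 = 0.0581395 per minute.
By the memoryless property, P(X > 25.5+27 | X > 25.5) = P(X > 27).
P(X > 27) = e^(−1.5698) ≈ 0.2081.

0.2081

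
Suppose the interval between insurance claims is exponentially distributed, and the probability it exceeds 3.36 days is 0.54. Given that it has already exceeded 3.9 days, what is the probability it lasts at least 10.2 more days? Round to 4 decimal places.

From e^(−λ·3.36) = 0.54, λ = −ln(0.54)/3.36 = 0.183389.
Memoryless: P(X > 3.9+10.2 | X > 3.9) = P(X > 10.2) = e^(−0.183389·10.2) ≈ 0.1540.

0.1540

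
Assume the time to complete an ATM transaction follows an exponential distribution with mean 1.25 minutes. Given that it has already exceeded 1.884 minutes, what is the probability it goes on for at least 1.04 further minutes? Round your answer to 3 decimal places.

0.435

The rate is λ = 1/1.25 = 0.8 per minute.
P(X > s+t | X > s) = e^(−λ(s+t))/e^(−λs) = e^(−λt), independent of s = 1.884.
P(X > 1.04) = e^(−0.832) ≈ 0.435.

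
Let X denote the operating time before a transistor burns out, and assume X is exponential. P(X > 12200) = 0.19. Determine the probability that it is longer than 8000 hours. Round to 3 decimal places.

0.337

e^(−λ·12200) = 0.19 ⇒ λ = −ln(0.19)/12200 = 0.000136126.
P(X > 8000) = e^(−0.000136126·8000) = e^(−1.089) ≈ 0.337.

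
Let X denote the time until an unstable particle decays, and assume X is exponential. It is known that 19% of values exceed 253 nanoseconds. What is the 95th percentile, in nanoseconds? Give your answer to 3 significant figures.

456

e^(−λ·253) = 0.19 ⇒ λ = −ln(0.19)/253 = 0.00656415.
95th percentile: 1 − e^(−λt) = 0.95, t = −ln(0.05)/λ = 456.377 nanoseconds.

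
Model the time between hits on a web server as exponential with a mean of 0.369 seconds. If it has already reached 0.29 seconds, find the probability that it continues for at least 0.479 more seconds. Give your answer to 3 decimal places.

0.273

The rate is λ = 1/0.369 = 2.71003 per second.
P(X > s+t | X > s) = e^(−λ(s+t))/e^(−λs) = e^(−λt), independent of s = 0.29.
P(X > 0.479) = e^(−1.2981) ≈ 0.273.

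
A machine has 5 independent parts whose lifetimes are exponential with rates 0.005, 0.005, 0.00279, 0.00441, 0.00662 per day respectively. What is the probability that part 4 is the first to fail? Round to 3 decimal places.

0.185

The time to first failure is exponential with rate Σλ = 0.005 + 0.005 + 0.00279 + 0.00441 + 0.00662 = 0.02382.
P(part 4 first) = λ_4/Σλ = 0.00441/0.02382 ≈ 0.185.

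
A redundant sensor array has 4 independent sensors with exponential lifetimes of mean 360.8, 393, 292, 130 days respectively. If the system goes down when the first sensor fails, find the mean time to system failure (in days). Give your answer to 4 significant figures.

The first failure time is exponential with rate Σλ_i = 1/360.8 + 1/393 + 1/292 + 1/130 = 0.0164331 per day.
E[min] = 1/Σλ = 1/0.0164331 = 60.8527 days.

60.85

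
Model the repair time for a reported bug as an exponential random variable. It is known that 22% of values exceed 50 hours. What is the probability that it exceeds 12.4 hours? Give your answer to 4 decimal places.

0.6869

e^(−λ·50) = 0.22 ⇒ λ = −ln(0.22)/50 = 0.0302826.
P(X > 12.4) = e^(−0.0302826·12.4) = e^(−0.3755) ≈ 0.6869.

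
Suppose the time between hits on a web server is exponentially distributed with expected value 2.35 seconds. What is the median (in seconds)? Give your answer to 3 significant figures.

1.63

The rate is λ = 1/2.35 = 0.425532 per second.
Set 1 − e^(−λt) = 0.5, so t = −ln(0.5)/λ = 0.69315/0.425532 ≈ 1.6289 seconds.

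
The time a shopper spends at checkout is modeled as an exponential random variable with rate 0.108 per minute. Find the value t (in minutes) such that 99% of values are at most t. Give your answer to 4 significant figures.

42.64

Set 1 − e^(−λt) = 0.99, so t = −ln(0.01)/λ = 4.6052/0.108 ≈ 42.6405 minutes.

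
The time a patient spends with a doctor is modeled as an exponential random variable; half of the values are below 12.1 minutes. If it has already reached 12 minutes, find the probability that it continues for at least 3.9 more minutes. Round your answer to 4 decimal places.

For an exponential, median = ln(2)/λ, so λ = ln 2 / 12.1 = 0.0572849 per minute.
By the memoryless property, P(X > 12+3.9 | X > 12) = P(X > 3.9).
P(X > 3.9) = e^(−0.22341) ≈ 0.7998.

0.7998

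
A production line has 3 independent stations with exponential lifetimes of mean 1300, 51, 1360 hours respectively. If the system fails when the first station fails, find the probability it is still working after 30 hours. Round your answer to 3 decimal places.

0.531

The first failure time is exponential with rate Σλ_i = 1/1300 + 1/51 + 1/1360 = 0.0211124 per hour.
P(min > 30) = e^(−0.0211124·30) = e^(−0.63337) ≈ 0.531.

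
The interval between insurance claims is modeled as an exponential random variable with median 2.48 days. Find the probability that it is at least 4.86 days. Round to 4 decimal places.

0.2571

For an exponential, median = ln(2)/λ, so λ = ln 2 / 2.48 = 0.279495 per day.
P(X > 4.86) = e^(−λ·4.86) = e^(−1.3583) ≈ 0.2571.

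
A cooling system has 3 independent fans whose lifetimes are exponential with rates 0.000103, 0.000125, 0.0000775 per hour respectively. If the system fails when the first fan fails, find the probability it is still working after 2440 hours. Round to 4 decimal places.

0.4745

The time to first failure is exponential with rate Σλ = 0.000103 + 0.000125 + 0.0000775 = 0.0003055.
P(min > 2440) = e^(−0.0003055·2440) = e^(−0.74542) ≈ 0.4745.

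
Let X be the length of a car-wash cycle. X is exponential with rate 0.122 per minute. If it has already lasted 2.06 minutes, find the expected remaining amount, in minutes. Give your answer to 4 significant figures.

8.197

By memorylessness, the remaining amount past any threshold is again Exp(λ) with mean 1/λ = 8.19672 minutes.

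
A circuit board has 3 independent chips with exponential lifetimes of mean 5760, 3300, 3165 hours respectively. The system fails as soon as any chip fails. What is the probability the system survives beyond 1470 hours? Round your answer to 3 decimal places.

0.312

The first failure time is exponential with rate Σλ_i = 1/5760 + 1/3300 + 1/3165 = 0.000792597 per hour.
P(min > 1470) = e^(−0.000792597·1470) = e^(−1.1651) ≈ 0.312.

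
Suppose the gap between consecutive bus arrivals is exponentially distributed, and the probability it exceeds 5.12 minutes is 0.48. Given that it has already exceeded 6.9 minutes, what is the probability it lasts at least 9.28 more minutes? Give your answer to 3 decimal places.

0.264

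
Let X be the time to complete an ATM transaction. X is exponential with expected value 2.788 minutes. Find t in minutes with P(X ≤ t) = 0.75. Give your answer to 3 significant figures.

The rate is λ = 1/2.788 = 0.35868 per minute.
Set 1 − e^(−λt) = 0.75, so t = −ln(0.25)/λ = 1.3863/0.35868 ≈ 3.86499 minutes.

3.86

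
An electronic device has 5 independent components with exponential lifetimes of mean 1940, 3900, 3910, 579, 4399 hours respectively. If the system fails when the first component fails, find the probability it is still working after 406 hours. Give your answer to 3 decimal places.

The first failure time is exponential with rate Σλ_i = 1/1940 + 1/3900 + 1/3910 + 1/579 + 1/4399 = 0.00298207 per hour.
P(min > 406) = e^(−0.00298207·406) = e^(−1.2107) ≈ 0.298.

0.298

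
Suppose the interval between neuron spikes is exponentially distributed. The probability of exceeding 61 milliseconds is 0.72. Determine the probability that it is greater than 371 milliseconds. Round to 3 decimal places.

0.136

e^(−λ·61) = 0.72 ⇒ λ = −ln(0.72)/61 = 0.00538531.
P(X > 371) = e^(−0.00538531·371) = e^(−1.998) ≈ 0.136.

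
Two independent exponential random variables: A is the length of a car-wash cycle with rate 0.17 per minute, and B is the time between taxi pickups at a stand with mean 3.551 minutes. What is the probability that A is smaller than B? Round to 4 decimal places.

0.3764

λ_1 = 0.17, λ_2 = 1/3.551 = 0.281611.
For independent exponentials, P(A < B) = λ_1/(λ_1+λ_2) = 0.17/0.451611 ≈ 0.3764.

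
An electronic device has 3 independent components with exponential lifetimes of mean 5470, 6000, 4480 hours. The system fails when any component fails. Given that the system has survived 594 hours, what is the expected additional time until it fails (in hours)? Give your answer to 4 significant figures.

1746

First-failure rate Σλ = 1/5470 + 1/6000 + 1/4480 = 0.000572696.
By memorylessness the expected residual is 1/Σλ = 1746.13 hours, regardless of the 594 already elapsed.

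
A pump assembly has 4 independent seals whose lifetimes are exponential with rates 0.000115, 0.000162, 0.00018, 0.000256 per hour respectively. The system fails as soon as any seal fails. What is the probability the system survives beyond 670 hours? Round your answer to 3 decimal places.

0.620

The time to first failure is exponential with rate Σλ = 0.000115 + 0.000162 + 0.00018 + 0.000256 = 0.000713.
P(min > 670) = e^(−0.000713·670) = e^(−0.47771) ≈ 0.620.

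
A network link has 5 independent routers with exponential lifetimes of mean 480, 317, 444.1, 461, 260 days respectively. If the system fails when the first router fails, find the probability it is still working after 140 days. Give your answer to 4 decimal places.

The first failure time is exponential with rate Σλ_i = 1/480 + 1/317 + 1/444.1 + 1/461 + 1/260 = 0.013505 per day.
P(min > 140) = e^(−0.013505·140) = e^(−1.8907) ≈ 0.1510.

0.1510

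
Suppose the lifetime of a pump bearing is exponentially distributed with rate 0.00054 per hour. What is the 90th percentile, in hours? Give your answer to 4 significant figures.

4264

Set 1 − e^(−λt) = 0.9, so t = −ln(0.1)/λ = 2.3026/0.00054 ≈ 4264.05 hours.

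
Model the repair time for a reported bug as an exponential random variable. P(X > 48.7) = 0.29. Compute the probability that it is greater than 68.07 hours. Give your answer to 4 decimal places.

0.1772

e^(−λ·48.7) = 0.29 ⇒ λ = −ln(0.29)/48.7 = 0.0254184.
P(X > 68.07) = e^(−0.0254184·68.07) = e^(−1.7302) ≈ 0.1772.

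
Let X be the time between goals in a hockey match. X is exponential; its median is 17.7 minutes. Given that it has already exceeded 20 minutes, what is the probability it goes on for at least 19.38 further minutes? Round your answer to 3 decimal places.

For an exponential, median = ln(2)/λ, so λ = ln 2 / 17.7 = 0.0391609 per minute.
The exponential is memoryless, so the remaining time is again Exp(λ): the condition X > 20 is irrelevant.
P(X > 19.38) = e^(−0.75894) ≈ 0.468.

0.468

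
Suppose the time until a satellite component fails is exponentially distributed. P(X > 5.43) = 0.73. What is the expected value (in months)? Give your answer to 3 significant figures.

e^(−λ·5.43) = 0.73 ⇒ λ = −ln(0.73)/5.43 = 0.0579578.
Mean = 1/λ = 17.2539 months.

17.3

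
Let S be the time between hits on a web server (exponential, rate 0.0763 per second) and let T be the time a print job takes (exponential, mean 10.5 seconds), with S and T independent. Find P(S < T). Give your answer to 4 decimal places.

0.4448

λ_1 = 0.0763, λ_2 = 1/10.5 = 0.0952381.
For independent exponentials, P(S < T) = λ_1/(λ_1+λ_2) = 0.0763/0.171538 ≈ 0.4448.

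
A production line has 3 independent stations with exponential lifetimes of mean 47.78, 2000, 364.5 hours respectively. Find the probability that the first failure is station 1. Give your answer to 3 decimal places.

Rates: λ_i = 1/mean_i → 0.0209293, 0.0005, 0.00274348; Σλ = 0.0241727.
P(station 1 first) = λ_1/Σλ = 0.0209293/0.0241727 ≈ 0.866.

0.866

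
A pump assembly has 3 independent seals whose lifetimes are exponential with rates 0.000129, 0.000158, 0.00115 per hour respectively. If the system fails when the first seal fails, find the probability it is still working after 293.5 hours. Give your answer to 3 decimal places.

0.656

The time to first failure is exponential with rate Σλ = 0.000129 + 0.000158 + 0.00115 = 0.001437.
P(min > 293.5) = e^(−0.001437·293.5) = e^(−0.42176) ≈ 0.656.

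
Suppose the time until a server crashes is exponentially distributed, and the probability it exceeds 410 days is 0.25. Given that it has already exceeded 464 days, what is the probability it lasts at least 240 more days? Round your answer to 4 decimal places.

0.4442

From e^(−λ·410) = 0.25, λ = −ln(0.25)/410 = 0.00338121.
Memoryless: P(X > 464+240 | X > 464) = P(X > 240) = e^(−0.00338121·240) ≈ 0.4442.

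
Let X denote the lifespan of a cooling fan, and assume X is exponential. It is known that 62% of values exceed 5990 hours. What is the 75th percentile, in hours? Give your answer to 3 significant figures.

17400

e^(−λ·5990) = 0.62 ⇒ λ = −ln(0.62)/5990 = 0.0000798056.
75th percentile: 1 − e^(−λt) = 0.75, t = −ln(0.25)/λ = 17370.9 hours.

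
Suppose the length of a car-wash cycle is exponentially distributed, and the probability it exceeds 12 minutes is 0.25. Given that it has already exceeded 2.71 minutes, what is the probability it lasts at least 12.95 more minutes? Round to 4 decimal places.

From e^(−λ·12) = 0.25, λ = −ln(0.25)/12 = 0.115525.
Memoryless: P(X > 2.71+12.95 | X > 2.71) = P(X > 12.95) = e^(−0.115525·12.95) ≈ 0.2240.

0.2240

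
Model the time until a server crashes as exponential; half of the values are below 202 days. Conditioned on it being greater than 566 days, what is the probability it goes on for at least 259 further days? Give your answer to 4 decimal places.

For an exponential, median = ln(2)/λ, so λ = ln 2 / 202 = 0.00343142 per day.
The exponential is memoryless, so the remaining time is again Exp(λ): the condition X > 566 is irrelevant.
P(X > 259) = e^(−0.88874) ≈ 0.4112.

0.4112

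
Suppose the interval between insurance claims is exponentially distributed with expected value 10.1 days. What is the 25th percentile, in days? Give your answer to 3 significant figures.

2.91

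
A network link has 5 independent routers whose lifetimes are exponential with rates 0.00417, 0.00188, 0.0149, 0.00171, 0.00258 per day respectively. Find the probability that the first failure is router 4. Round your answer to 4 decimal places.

The time to first failure is exponential with rate Σλ = 0.00417 + 0.00188 + 0.0149 + 0.00171 + 0.00258 = 0.02524.
P(router 4 first) = λ_4/Σλ = 0.00171/0.02524 ≈ 0.0677.

0.0677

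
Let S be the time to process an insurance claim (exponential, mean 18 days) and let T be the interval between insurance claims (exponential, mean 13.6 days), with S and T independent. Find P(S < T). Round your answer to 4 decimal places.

λ_1 = 1/18 = 0.0555556, λ_2 = 1/13.6 = 0.0735294.
For independent exponentials, P(S < T) = λ_1/(λ_1+λ_2) = 0.0555556/0.129085 ≈ 0.4304.

0.4304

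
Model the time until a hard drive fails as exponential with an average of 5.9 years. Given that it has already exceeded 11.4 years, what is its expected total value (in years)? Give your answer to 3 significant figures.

17.3

The rate is λ = 1/5.9 = 0.169492 per year.
By memorylessness, E[X | X > 11.4] = 11.4 + 1/λ = 11.4 + 5.9 = 17.3 years.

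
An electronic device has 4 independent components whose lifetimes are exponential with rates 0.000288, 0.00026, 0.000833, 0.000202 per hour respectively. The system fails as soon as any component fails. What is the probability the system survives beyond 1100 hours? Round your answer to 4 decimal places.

0.1753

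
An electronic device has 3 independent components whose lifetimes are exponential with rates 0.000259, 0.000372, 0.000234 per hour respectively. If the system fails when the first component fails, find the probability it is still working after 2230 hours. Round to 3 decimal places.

0.145

The time to first failure is exponential with rate Σλ = 0.000259 + 0.000372 + 0.000234 = 0.000865.
P(min > 2230) = e^(−0.000865·2230) = e^(−1.9289) ≈ 0.145.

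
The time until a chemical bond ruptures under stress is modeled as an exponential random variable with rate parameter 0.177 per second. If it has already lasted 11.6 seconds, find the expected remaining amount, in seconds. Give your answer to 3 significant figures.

5.65

By memorylessness, the remaining amount past any threshold is again Exp(λ) with mean 1/λ = 5.64972 seconds.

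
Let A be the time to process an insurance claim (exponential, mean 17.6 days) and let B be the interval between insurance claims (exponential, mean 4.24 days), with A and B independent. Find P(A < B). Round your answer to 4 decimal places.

λ_1 = 1/17.6 = 0.0568182, λ_2 = 1/4.24 = 0.235849.
For independent exponentials, P(A < B) = λ_1/(λ_1+λ_2) = 0.0568182/0.292667 ≈ 0.1941.

0.1941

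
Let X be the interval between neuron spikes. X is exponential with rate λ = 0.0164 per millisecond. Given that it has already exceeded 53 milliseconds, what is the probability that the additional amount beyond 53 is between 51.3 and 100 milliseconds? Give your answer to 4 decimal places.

Memoryless: the residual past 53 is again Exp(λ).
P(51.3 < residual < 100) = e^(−λ·51.3) − e^(−λ·100) = 0.43114 − 0.19398 ≈ 0.2372.

0.2372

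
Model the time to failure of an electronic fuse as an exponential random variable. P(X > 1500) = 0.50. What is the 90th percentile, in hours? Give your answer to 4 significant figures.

4983

e^(−λ·1500) = 0.50 ⇒ λ = −ln(0.50)/1500 = 0.000462098.
90th percentile: 1 − e^(−λt) = 0.9, t = −ln(0.1)/λ = 4982.89 hours.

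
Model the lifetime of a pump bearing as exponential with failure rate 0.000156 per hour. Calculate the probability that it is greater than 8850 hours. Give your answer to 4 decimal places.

P(X > 8850) = e^(−λ·8850) = e^(−1.3806) ≈ 0.2514.

0.2514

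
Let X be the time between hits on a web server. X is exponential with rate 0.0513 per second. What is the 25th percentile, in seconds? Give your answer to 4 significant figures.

Set 1 − e^(−λt) = 0.25, so t = −ln(0.75)/λ = 0.28768/0.0513 ≈ 5.60784 seconds.

5.608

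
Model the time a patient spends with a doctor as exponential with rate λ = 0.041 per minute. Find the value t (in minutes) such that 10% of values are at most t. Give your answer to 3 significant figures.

2.57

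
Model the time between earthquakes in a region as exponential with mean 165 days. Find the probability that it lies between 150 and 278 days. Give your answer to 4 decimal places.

0.2174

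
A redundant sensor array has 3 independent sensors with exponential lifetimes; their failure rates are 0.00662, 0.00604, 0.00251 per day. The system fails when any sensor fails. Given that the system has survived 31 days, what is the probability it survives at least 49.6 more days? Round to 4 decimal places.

Time to first failure ~ Exp(Σλ) with Σλ = 0.01517.
By memorylessness, P(T > 31+49.6 | T > 31) = P(T > 49.6) = e^(−0.01517·49.6) ≈ 0.4712.

0.4712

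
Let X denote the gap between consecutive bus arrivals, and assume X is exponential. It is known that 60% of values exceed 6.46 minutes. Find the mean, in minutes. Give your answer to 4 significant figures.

12.65

e^(−λ·6.46) = 0.60 ⇒ λ = −ln(0.60)/6.46 = 0.0790752.
Mean = 1/λ = 12.6462 minutes.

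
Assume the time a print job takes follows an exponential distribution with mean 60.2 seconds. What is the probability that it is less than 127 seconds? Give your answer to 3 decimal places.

0.879

The rate is λ = 1/60.2 = 0.0166113 per second.
P(X ≤ 127) = 1 − e^(−λ·127) = 1 − e^(−2.1096) ≈ 0.879.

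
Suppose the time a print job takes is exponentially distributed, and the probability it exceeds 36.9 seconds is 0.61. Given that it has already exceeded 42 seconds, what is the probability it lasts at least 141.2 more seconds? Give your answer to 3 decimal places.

0.151

From e^(−λ·36.9) = 0.61, λ = −ln(0.61)/36.9 = 0.0133956.
Memoryless: P(X > 42+141.2 | X > 42) = P(X > 141.2) = e^(−0.0133956·141.2) ≈ 0.151.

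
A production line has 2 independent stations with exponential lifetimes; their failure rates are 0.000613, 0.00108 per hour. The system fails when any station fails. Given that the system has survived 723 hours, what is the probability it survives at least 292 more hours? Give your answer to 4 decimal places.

Time to first failure ~ Exp(Σλ) with Σλ = 0.001693.
By memorylessness, P(T > 723+292 | T > 723) = P(T > 292) = e^(−0.001693·292) ≈ 0.6100.

0.6100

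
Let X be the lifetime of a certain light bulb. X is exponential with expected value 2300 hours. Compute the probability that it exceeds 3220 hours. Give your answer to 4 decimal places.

0.2466

The rate is λ = 1/2300 = 0.000434783 per hour.
P(X > 3220) = e^(−λ·3220) = e^(−1.4) ≈ 0.2466.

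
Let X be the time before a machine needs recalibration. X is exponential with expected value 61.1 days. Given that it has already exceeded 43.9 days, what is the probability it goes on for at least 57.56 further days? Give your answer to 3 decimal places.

0.390

The rate is λ = 1/61.1 = 0.0163666 per day.
The exponential is memoryless, so the remaining time is again Exp(λ): the condition X > 43.9 is irrelevant.
P(X > 57.56) = e^(−0.94206) ≈ 0.390.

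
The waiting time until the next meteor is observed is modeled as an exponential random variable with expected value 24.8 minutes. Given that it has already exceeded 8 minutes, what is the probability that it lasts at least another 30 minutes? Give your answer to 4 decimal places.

0.2983

The rate is λ = 1/24.8 = 0.0403226 per minute.
The exponential is memoryless, so the remaining time is again Exp(λ): the condition X > 8 is irrelevant.
P(X > 30) = e^(−1.2097) ≈ 0.2983.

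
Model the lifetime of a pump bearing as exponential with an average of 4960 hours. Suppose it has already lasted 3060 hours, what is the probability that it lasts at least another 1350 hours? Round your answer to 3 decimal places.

The rate is λ = 1/4960 = 0.000201613 per hour.
By the memoryless property, P(X > 3060+1350 | X > 3060) = P(X > 1350).
P(X > 1350) = e^(−0.27218) ≈ 0.762.

0.762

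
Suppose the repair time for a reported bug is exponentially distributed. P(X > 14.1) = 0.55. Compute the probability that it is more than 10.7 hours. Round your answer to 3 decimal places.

0.635

e^(−λ·14.1) = 0.55 ⇒ λ = −ln(0.55)/14.1 = 0.0423998.
P(X > 10.7) = e^(−0.0423998·10.7) = e^(−0.45368) ≈ 0.635.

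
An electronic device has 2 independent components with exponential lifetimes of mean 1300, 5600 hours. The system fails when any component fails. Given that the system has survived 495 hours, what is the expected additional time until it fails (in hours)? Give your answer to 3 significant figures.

1060

First-failure rate Σλ = 1/1300 + 1/5600 = 0.000947802.
By memorylessness the expected residual is 1/Σλ = 1055.07 hours, regardless of the 495 already elapsed.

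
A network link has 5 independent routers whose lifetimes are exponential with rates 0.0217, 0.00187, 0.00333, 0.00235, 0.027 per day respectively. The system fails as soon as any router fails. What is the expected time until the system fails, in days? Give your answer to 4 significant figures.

The time to first failure is exponential with rate Σλ = 0.0217 + 0.00187 + 0.00333 + 0.00235 + 0.027 = 0.05625.
E[min] = 1/Σλ = 1/0.05625 = 17.7778 days.

17.78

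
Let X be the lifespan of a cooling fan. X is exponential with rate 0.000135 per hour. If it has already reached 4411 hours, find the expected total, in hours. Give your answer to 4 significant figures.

11820

By memorylessness, E[X | X > 4411] = 4411 + 1/λ = 4411 + 7407.41 = 11818.4 hours.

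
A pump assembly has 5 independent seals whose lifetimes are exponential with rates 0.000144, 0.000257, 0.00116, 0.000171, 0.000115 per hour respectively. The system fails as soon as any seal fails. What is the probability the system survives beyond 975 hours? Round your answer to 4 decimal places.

0.1652

The time to first failure is exponential with rate Σλ = 0.000144 + 0.000257 + 0.00116 + 0.000171 + 0.000115 = 0.001847.
P(min > 975) = e^(−0.001847·975) = e^(−1.8008) ≈ 0.1652.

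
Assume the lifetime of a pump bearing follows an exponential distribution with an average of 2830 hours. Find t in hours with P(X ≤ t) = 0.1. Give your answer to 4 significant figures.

The rate is λ = 1/2830 = 0.000353357 per hour.
Set 1 − e^(−λt) = 0.1, so t = −ln(0.9)/λ = 0.10536/0.000353357 ≈ 298.17 hours.

298.2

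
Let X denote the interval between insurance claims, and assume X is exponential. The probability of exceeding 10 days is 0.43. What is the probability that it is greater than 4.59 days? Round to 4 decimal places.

e^(−λ·10) = 0.43 ⇒ λ = −ln(0.43)/10 = 0.084397.
P(X > 4.59) = e^(−0.084397·4.59) = e^(−0.38738) ≈ 0.6788.

0.6788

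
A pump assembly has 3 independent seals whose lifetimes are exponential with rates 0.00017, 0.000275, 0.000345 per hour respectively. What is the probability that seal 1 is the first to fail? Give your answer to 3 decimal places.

0.215

The time to first failure is exponential with rate Σλ = 0.00017 + 0.000275 + 0.000345 = 0.00079.
P(seal 1 first) = λ_1/Σλ = 0.00017/0.00079 ≈ 0.215.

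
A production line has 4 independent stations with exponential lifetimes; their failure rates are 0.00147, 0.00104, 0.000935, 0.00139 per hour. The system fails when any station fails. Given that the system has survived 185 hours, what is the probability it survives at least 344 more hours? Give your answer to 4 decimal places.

Time to first failure ~ Exp(Σλ) with Σλ = 0.004835.
By memorylessness, P(T > 185+344 | T > 185) = P(T > 344) = e^(−0.004835·344) ≈ 0.1895.

0.1895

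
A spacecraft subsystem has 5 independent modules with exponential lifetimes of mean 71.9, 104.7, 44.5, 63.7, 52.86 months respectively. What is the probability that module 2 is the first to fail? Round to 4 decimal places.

0.1186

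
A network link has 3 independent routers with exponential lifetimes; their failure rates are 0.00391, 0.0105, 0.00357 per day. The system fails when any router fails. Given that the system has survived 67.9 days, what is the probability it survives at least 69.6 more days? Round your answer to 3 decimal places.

Time to first failure ~ Exp(Σλ) with Σλ = 0.01798.
By memorylessness, P(T > 67.9+69.6 | T > 67.9) = P(T > 69.6) = e^(−0.01798·69.6) ≈ 0.286.

0.286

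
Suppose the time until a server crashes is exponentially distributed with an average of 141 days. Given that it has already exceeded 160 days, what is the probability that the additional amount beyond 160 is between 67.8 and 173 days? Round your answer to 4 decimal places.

The rate is λ = 1/141 = 0.0070922 per day.
Memoryless: the residual past 160 is again Exp(λ).
P(67.8 < residual < 173) = e^(−λ·67.8) − e^(−λ·173) = 0.61826 − 0.29319 ≈ 0.3251.

0.3251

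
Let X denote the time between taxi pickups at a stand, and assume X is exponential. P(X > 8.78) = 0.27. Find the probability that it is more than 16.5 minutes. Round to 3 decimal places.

e^(−λ·8.78) = 0.27 ⇒ λ = −ln(0.27)/8.78 = 0.149127.
P(X > 16.5) = e^(−0.149127·16.5) = e^(−2.4606) ≈ 0.085.

0.085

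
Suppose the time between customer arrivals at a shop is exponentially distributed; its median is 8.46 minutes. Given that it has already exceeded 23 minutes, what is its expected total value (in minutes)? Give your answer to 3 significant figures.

For an exponential, median = ln(2)/λ, so λ = ln 2 / 8.46 = 0.0819323 per minute.
By memorylessness, E[X | X > 23] = 23 + 1/λ = 23 + 12.2052 = 35.2052 minutes.

35.2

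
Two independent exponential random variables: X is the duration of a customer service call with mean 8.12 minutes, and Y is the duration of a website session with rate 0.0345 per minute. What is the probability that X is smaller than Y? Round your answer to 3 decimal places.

0.781

λ_1 = 1/8.12 = 0.123153, λ_2 = 0.0345.
For independent exponentials, P(X < Y) = λ_1/(λ_1+λ_2) = 0.123153/0.157653 ≈ 0.781.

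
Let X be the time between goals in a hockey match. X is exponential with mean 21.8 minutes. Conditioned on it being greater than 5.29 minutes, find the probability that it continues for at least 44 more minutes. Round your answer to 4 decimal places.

0.1329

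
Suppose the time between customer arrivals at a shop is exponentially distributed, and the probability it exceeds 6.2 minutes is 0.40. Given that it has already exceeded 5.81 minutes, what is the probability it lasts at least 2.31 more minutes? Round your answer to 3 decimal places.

From e^(−λ·6.2) = 0.40, λ = −ln(0.40)/6.2 = 0.147789.
Memoryless: P(X > 5.81+2.31 | X > 5.81) = P(X > 2.31) = e^(−0.147789·2.31) ≈ 0.711.

0.711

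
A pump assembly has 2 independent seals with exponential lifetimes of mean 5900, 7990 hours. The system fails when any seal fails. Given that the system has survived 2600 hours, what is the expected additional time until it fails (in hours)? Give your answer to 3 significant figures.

3390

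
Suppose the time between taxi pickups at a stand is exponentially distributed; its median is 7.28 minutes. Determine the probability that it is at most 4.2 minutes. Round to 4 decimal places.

For an exponential, median = ln(2)/λ, so λ = ln 2 / 7.28 = 0.0952125 per minute.
P(X ≤ 4.2) = 1 − e^(−λ·4.2) = 1 − e^(−0.39989) ≈ 0.3296.

0.3296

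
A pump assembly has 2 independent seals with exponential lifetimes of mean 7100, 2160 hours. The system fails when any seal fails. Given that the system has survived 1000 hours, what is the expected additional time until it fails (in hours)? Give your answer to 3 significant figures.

1660

First-failure rate Σλ = 1/7100 + 1/2160 = 0.000603808.
By memorylessness the expected residual is 1/Σλ = 1656.16 hours, regardless of the 1000 already elapsed.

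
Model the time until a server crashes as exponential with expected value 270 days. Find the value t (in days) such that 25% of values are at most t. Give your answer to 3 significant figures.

77.7

The rate is λ = 1/270 = 0.0037037 per day.
Set 1 − e^(−λt) = 0.25, so t = −ln(0.75)/λ = 0.28768/0.0037037 ≈ 77.6742 days.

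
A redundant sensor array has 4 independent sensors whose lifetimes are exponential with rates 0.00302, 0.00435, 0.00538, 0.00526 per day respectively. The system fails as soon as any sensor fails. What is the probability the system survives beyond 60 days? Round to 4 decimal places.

The time to first failure is exponential with rate Σλ = 0.00302 + 0.00435 + 0.00538 + 0.00526 = 0.01801.
P(min > 60) = e^(−0.01801·60) = e^(−1.0806) ≈ 0.3394.

0.3394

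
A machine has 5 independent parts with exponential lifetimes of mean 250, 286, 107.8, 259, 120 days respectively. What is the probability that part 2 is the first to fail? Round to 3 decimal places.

0.121

Rates: λ_i = 1/mean_i → 0.004, 0.0034965, 0.00927644, 0.003861, 0.00833333; Σλ = 0.0289673.
P(part 2 first) = λ_2/Σλ = 0.0034965/0.0289673 ≈ 0.121.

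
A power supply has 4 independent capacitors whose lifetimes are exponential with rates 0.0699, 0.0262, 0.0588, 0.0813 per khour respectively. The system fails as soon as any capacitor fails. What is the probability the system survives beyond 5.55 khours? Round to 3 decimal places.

The time to first failure is exponential with rate Σλ = 0.0699 + 0.0262 + 0.0588 + 0.0813 = 0.2362.
P(min > 5.55) = e^(−0.2362·5.55) = e^(−1.3109) ≈ 0.270.

0.270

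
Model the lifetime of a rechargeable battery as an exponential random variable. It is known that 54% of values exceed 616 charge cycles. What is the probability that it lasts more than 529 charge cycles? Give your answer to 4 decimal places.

0.5891

e^(−λ·616) = 0.54 ⇒ λ = −ln(0.54)/616 = 0.0010003.
P(X > 529) = e^(−0.0010003·529) = e^(−0.52916) ≈ 0.5891.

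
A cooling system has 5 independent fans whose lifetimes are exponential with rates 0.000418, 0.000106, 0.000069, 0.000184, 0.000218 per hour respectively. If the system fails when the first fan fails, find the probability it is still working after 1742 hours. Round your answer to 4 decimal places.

0.1767

The time to first failure is exponential with rate Σλ = 0.000418 + 0.000106 + 0.000069 + 0.000184 + 0.000218 = 0.000995.
P(min > 1742) = e^(−0.000995·1742) = e^(−1.7333) ≈ 0.1767.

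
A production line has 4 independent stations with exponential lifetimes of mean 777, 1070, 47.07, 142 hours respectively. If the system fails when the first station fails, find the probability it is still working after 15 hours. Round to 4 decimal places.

0.6328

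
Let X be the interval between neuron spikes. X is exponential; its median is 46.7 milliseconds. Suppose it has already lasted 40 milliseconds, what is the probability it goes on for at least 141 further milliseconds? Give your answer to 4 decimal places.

0.1233

For an exponential, median = ln(2)/λ, so λ = ln 2 / 46.7 = 0.0148426 per millisecond.
P(X > s+t | X > s) = e^(−λ(s+t))/e^(−λs) = e^(−λt), independent of s = 40.
P(X > 141) = e^(−2.0928) ≈ 0.1233.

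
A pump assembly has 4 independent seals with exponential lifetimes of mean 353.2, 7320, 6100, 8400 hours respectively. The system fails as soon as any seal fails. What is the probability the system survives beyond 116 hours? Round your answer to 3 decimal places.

0.686

The first failure time is exponential with rate Σλ_i = 1/353.2 + 1/7320 + 1/6100 + 1/8400 = 0.00325085 per hour.
P(min > 116) = e^(−0.00325085·116) = e^(−0.3771) ≈ 0.686.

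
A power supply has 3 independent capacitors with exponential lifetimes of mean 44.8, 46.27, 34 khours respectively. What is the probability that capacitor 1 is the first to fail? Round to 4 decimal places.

Rates: λ_i = 1/mean_i → 0.0223214, 0.0216123, 0.0294118; Σλ = 0.0733455.
P(capacitor 1 first) = λ_1/Σλ = 0.0223214/0.0733455 ≈ 0.3043.

0.3043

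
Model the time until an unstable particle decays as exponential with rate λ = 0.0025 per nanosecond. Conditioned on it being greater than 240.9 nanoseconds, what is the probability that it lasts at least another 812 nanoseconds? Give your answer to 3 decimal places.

0.131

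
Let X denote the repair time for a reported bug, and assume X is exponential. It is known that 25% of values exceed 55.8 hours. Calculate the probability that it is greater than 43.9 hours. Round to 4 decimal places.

e^(−λ·55.8) = 0.25 ⇒ λ = −ln(0.25)/55.8 = 0.024844.
P(X > 43.9) = e^(−0.024844·43.9) = e^(−1.0907) ≈ 0.3360.

0.3360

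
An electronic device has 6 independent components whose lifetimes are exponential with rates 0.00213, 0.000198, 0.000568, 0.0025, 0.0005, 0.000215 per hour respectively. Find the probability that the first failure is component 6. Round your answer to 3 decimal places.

The time to first failure is exponential with rate Σλ = 0.00213 + 0.000198 + 0.000568 + 0.0025 + 0.0005 + 0.000215 = 0.006111.
P(component 6 first) = λ_6/Σλ = 0.000215/0.006111 ≈ 0.035.

0.035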